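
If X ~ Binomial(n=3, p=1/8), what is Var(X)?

For X ~ Binomial(n=3, p=1/8):
Var(X) = \frac{21}{64}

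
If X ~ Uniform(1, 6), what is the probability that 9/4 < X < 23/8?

P(9/4 < X < 23/8) = ∫_{9/4}^{23/8} f(x) dx
where f(x) = \frac{1}{5}
= \frac{1}{8}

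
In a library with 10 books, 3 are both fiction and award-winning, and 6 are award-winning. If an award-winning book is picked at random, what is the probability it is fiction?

P(A ∩ B) = 3/10
P(B) = 6/10 = 3/5
P(A|B) = P(A ∩ B) / P(B) = (3/10) / (3/5) = 1/2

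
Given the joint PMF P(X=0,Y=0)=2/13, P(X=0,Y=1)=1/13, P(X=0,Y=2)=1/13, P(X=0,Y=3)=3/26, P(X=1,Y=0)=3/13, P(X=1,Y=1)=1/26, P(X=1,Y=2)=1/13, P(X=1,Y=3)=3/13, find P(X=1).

P(X=1) = P(X=1,Y=0) + P(X=1,Y=1) + P(X=1,Y=2) + P(X=1,Y=3)
= 3/13 + 1/26 + 1/13 + 3/13
= 15/26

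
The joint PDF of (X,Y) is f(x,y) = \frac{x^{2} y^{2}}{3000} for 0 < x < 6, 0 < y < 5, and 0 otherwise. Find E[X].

f_X(x) = ∫_0^5 \frac{x^{2} y^{2}}{3000} dy = \frac{x^{2}}{72}
E[X] = ∫_0^6 x × (\frac{x^{2}}{72}) dx = \frac{9}{2}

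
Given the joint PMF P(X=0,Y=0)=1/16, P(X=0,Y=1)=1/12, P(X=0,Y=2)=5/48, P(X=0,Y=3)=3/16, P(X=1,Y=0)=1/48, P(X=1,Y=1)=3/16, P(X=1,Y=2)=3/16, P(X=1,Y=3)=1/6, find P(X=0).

P(X=0) = P(X=0,Y=0) + P(X=0,Y=1) + P(X=0,Y=2) + P(X=0,Y=3)
= 1/16 + 1/12 + 5/48 + 3/16
= 7/16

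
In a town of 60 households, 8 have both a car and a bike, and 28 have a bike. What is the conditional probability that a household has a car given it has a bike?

P(A ∩ B) = 8/60 = 2/15
P(B) = 28/60 = 7/15
P(A|B) = P(A ∩ B) / P(B) = (2/15) / (7/15) = 2/7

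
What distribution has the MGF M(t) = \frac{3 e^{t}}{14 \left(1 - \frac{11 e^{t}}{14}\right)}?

The MGF M(t) = \frac{3 e^{t}}{14 \left(1 - \frac{11 e^{t}}{14}\right)} is the standard form for the Geometric distribution.
Comparing with the known MGF formula identifies: Geometric(p=3/14), X = trial number of first success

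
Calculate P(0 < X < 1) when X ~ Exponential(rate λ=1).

P(0 < X < 1) = ∫_{0}^{1} f(x) dx
where f(x) = e^{- x}
= 1 - e^{-1}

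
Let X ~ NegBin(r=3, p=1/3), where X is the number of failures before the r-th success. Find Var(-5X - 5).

For X ~ NegBin(r=3, p=1/3), where X is the number of failures before the r-th success:
Var(X) = 18
Var(-5X - 5) = (-5)² × Var(X) = 25 × 18 = 450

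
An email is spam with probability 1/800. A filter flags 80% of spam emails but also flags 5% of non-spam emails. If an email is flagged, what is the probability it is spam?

Let D = the rare event, + = positive/flagged.
P(D) = 1/800
P(+|D) = 80/100 = 4/5
P(+|D') = 5/100 = 1/20
P(+) = P(+|D)P(D) + P(+|D')P(D')
     = \frac{4}{5} × \frac{1}{800} + \frac{1}{20} × \frac{799}{800}
     = \frac{163}{3200}
P(D|+) = P(+|D)P(D)/P(+) = \frac{16}{815}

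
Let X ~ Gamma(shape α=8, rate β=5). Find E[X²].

Using the identity E[X²] = Var(X) + (E[X])²:
E[X] = \frac{8}{5}
Var(X) = \frac{8}{25}
E[X²] = \frac{8}{25} + (\frac{8}{5})²
= \frac{72}{25}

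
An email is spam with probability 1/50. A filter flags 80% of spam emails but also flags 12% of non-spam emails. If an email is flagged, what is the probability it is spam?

Let D = the rare event, + = positive/flagged.
P(D) = 1/50
P(+|D) = 80/100 = 4/5
P(+|D') = 12/100 = 3/25
P(+) = P(+|D)P(D) + P(+|D')P(D')
     = \frac{4}{5} × \frac{1}{50} + \frac{3}{25} × \frac{49}{50}
     = \frac{167}{1250}
P(D|+) = P(+|D)P(D)/P(+) = \frac{20}{167}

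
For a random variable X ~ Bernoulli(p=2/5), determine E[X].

For X ~ Bernoulli(p=2/5), the expected value is:
E[X] = \frac{2}{5}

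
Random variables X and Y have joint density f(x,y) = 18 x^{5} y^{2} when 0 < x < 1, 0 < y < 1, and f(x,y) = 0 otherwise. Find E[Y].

E[Y] = ∫_0^1 ∫_0^1 y × f(x,y) dx dy
= \frac{3}{4}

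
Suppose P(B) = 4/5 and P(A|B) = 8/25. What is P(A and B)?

By definition, P(A|B) = P(A ∩ B) / P(B)
So P(A ∩ B) = P(A|B) × P(B)
= 8/25 × 4/5
= 32/125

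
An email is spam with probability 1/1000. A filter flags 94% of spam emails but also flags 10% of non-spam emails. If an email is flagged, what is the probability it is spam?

Let D = the rare event, + = positive/flagged.
P(D) = 1/1000
P(+|D) = 94/100 = 47/50
P(+|D') = 10/100 = 1/10
P(+) = P(+|D)P(D) + P(+|D')P(D')
     = \frac{47}{50} × \frac{1}{1000} + \frac{1}{10} × \frac{999}{1000}
     = \frac{2521}{25000}
P(D|+) = P(+|D)P(D)/P(+) = \frac{47}{5042}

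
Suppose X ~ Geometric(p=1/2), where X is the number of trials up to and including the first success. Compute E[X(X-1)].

E[X(X-1)] = E[X² - X] = E[X²] - E[X]
E[X] = 2
E[X²] = Var(X) + (E[X])² = 2 + (2)² = 6
E[X(X-1)] = 6 - 2 = 4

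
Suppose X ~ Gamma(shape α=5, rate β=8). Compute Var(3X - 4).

For X ~ Gamma(shape α=5, rate β=8):
Var(X) = \frac{5}{64}
Var(3X - 4) = (3)² × Var(X) = 9 × \frac{5}{64} = \frac{45}{64}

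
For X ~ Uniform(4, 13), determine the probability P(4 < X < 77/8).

P(4 < X < 77/8) = ∫_{4}^{77/8} f(x) dx
where f(x) = \frac{1}{9}
= \frac{5}{8}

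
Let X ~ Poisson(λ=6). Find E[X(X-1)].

E[X(X-1)] = E[X² - X] = E[X²] - E[X]
E[X] = 6
E[X²] = Var(X) + (E[X])² = 6 + (6)² = 42
E[X(X-1)] = 42 - 6 = 36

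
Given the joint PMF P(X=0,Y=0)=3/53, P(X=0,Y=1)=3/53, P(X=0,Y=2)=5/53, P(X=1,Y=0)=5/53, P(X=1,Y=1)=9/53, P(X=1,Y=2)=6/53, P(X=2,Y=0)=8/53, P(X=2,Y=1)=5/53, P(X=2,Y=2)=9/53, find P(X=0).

P(X=0) = P(X=0,Y=0) + P(X=0,Y=1) + P(X=0,Y=2)
= 3/53 + 3/53 + 5/53
= 11/53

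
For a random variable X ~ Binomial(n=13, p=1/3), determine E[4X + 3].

For X ~ Binomial(n=13, p=1/3):
E[X] = \frac{13}{3}
E[4X + 3] = 4 × E[X] + 3 = \frac{61}{3}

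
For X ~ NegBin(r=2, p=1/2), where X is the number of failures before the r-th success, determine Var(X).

For X ~ NegBin(r=2, p=1/2), where X is the number of failures before the r-th success:
Var(X) = 4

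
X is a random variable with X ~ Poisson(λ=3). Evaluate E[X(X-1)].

E[X(X-1)] = E[X² - X] = E[X²] - E[X]
E[X] = 3
E[X²] = Var(X) + (E[X])² = 3 + (3)² = 12
E[X(X-1)] = 12 - 3 = 9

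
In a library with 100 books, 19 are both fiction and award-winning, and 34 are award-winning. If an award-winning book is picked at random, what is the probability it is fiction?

P(A ∩ B) = 19/100
P(B) = 34/100 = 17/50
P(A|B) = P(A ∩ B) / P(B) = (19/100) / (17/50) = 19/34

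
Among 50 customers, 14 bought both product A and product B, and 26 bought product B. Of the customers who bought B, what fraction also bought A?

P(A ∩ B) = 14/50 = 7/25
P(B) = 26/50 = 13/25
P(A|B) = P(A ∩ B) / P(B) = (7/25) / (13/25) = 7/13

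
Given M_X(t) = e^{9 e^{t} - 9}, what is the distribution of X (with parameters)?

The MGF M(t) = e^{9 e^{t} - 9} is the standard form for the Poisson distribution.
Comparing with the known MGF formula identifies: Poisson(λ=9)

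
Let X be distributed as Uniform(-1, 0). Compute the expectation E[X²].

Using the identity E[X²] = Var(X) + (E[X])²:
E[X] = - \frac{1}{2}
Var(X) = \frac{1}{12}
E[X²] = \frac{1}{12} + (- \frac{1}{2})²
= \frac{1}{3}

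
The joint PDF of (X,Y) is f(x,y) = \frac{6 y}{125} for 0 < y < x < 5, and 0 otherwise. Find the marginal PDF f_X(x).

f_X(x) = ∫_0^x \frac{6 y}{125} dy = \frac{3 x^{2}}{125}
for 0 < x < 5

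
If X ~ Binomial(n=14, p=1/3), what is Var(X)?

For X ~ Binomial(n=14, p=1/3):
Var(X) = \frac{28}{9}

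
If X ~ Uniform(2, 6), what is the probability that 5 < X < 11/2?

P(5 < X < 11/2) = ∫_{5}^{11/2} f(x) dx
where f(x) = \frac{1}{4}
= \frac{1}{8}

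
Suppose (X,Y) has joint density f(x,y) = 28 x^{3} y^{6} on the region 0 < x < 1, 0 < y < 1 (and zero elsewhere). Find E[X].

E[X] = ∫_0^1 ∫_0^1 x × f(x,y) dy dx
= ∫_0^1 ∫_0^1 x × (28 x^{3} y^{6}) dy dx
= \frac{4}{5}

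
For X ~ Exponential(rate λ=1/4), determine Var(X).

For X ~ Exponential(rate λ=1/4):
Var(X) = 16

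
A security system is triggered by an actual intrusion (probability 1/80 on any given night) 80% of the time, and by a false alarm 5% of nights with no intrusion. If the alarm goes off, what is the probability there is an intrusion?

Let D = the rare event, + = positive/flagged.
P(D) = 1/80
P(+|D) = 80/100 = 4/5
P(+|D') = 5/100 = 1/20
P(+) = P(+|D)P(D) + P(+|D')P(D')
     = \frac{4}{5} × \frac{1}{80} + \frac{1}{20} × \frac{79}{80}
     = \frac{19}{320}
P(D|+) = P(+|D)P(D)/P(+) = \frac{16}{95}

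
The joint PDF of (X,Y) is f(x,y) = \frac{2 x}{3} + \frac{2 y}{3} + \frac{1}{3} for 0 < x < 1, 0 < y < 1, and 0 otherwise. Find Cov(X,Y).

E[XY] = ∫∫ xy × f(x,y) dx dy = \frac{11}{36}
E[X] = \frac{5}{9}
E[Y] = \frac{5}{9}
Cov(X,Y) = E[XY] - E[X]E[Y] = - \frac{1}{324}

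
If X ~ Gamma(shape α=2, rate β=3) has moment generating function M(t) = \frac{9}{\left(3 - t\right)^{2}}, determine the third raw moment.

To find E[X^3], compute M^(3)(0):
M^(1)(t) = \frac{18}{\left(3 - t\right)^{3}}
M^(2)(t) = \frac{54}{\left(3 - t\right)^{4}}
M^(3)(t) = \frac{216}{\left(3 - t\right)^{5}}
M^(3)(0) = \frac{8}{9}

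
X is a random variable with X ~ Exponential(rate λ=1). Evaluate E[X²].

Using the identity E[X²] = Var(X) + (E[X])²:
E[X] = 1
Var(X) = 1
E[X²] = 1 + (1)²
= 2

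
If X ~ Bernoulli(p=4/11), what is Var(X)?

For X ~ Bernoulli(p=4/11):
Var(X) = \frac{28}{121}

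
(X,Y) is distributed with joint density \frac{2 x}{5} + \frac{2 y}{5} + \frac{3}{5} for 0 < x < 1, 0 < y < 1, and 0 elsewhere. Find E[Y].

E[Y] = ∫_0^1 ∫_0^1 y × f(x,y) dx dy
= \frac{8}{15}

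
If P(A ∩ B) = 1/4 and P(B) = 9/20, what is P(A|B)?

P(A|B) = P(A ∩ B) / P(B)
= (1/4) / (9/20)
= 5/9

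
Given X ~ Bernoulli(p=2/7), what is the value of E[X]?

For X ~ Bernoulli(p=2/7), the expected value is:
E[X] = \frac{2}{7}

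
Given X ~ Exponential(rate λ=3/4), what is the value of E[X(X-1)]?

E[X(X-1)] = E[X² - X] = E[X²] - E[X]
E[X] = \frac{4}{3}
E[X²] = Var(X) + (E[X])² = \frac{16}{9} + (\frac{4}{3})² = \frac{32}{9}
E[X(X-1)] = \frac{32}{9} - \frac{4}{3} = \frac{20}{9}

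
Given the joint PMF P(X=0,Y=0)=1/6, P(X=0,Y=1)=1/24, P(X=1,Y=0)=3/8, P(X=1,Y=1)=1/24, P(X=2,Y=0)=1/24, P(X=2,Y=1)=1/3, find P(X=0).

P(X=0) = P(X=0,Y=0) + P(X=0,Y=1)
= 1/6 + 1/24
= 5/24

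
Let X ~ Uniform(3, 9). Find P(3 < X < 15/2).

P(3 < X < 15/2) = ∫_{3}^{15/2} f(x) dx
where f(x) = \frac{1}{6}
= \frac{3}{4}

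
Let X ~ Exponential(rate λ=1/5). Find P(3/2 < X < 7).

P(3/2 < X < 7) = ∫_{3/2}^{7} f(x) dx
where f(x) = \frac{e^{- \frac{x}{5}}}{5}
= - \frac{1}{e^{\frac{7}{5}}} + e^{- \frac{3}{10}}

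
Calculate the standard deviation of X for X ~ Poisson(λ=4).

For X ~ Poisson(λ=4):
Var(X) = 4
SD(X) = √(Var(X)) = √(4) = 2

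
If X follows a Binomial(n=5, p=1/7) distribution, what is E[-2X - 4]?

For X ~ Binomial(n=5, p=1/7):
E[X] = \frac{5}{7}
E[-2X - 4] = -2 × E[X] - 4 = - \frac{38}{7}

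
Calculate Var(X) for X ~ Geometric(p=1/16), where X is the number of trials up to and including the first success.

For X ~ Geometric(p=1/16), where X is the number of trials up to and including the first success:
Var(X) = 240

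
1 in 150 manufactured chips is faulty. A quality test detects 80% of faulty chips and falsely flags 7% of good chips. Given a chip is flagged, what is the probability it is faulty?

Let D = the rare event, + = positive/flagged.
P(D) = 1/150
P(+|D) = 80/100 = 4/5
P(+|D') = 7/100
P(+) = P(+|D)P(D) + P(+|D')P(D')
     = \frac{4}{5} × \frac{1}{150} + \frac{7}{100} × \frac{149}{150}
     = \frac{1123}{15000}
P(D|+) = P(+|D)P(D)/P(+) = \frac{80}{1123}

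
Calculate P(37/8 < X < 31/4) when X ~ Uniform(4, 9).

P(37/8 < X < 31/4) = ∫_{37/8}^{31/4} f(x) dx
where f(x) = \frac{1}{5}
= \frac{5}{8}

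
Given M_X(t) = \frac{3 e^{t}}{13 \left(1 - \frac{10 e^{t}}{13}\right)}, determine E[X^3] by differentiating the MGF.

To find E[X^3], compute M^(3)(0):
M^(1)(t) = \frac{3 e^{t}}{13 \left(1 - \frac{10 e^{t}}{13}\right)} + \frac{30 e^{2 t}}{169 \left(1 - \frac{10 e^{t}}{13}\right)^{2}}
M^(2)(t) = \frac{3 e^{t}}{13 \left(1 - \frac{10 e^{t}}{13}\right)} + \frac{90 e^{2 t}}{169 \left(1 - \frac{10 e^{t}}{13}\right)^{2}} + \frac{600 e^{3 t}}{2197 \left(1 - \frac{10 e^{t}}{13}\right)^{3}}
M^(3)(t) = \frac{3 e^{t}}{13 \left(1 - \frac{10 e^{t}}{13}\right)} + \frac{210 e^{2 t}}{169 \left(1 - \frac{10 e^{t}}{13}\right)^{2}} + \frac{3600 e^{3 t}}{2197 \left(1 - \frac{10 e^{t}}{13}\right)^{3}} + \frac{18000 e^{4 t}}{28561 \left(1 - \frac{10 e^{t}}{13}\right)^{4}}
M^(3)(0) = \frac{3419}{9}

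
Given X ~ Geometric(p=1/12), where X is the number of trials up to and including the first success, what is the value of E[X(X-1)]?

E[X(X-1)] = E[X² - X] = E[X²] - E[X]
E[X] = 12
E[X²] = Var(X) + (E[X])² = 132 + (12)² = 276
E[X(X-1)] = 276 - 12 = 264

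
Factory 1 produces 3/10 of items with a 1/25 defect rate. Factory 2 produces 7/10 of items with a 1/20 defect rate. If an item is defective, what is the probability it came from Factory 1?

Using Bayes' theorem:
P(F1) = 3/10, P(D|F1) = 1/25
P(F2) = 7/10, P(D|F2) = 1/20
P(D) = P(D|F1)P(F1) + P(D|F2)P(F2)
     = \frac{47}{1000}
P(F1|D) = P(D|F1)P(F1) / P(D)
= \frac{12}{47}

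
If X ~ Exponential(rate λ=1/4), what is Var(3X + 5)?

For X ~ Exponential(rate λ=1/4):
Var(X) = 16
Var(3X + 5) = (3)² × Var(X) = 9 × 16 = 144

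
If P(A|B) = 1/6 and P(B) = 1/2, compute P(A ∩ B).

By definition, P(A|B) = P(A ∩ B) / P(B)
So P(A ∩ B) = P(A|B) × P(B)
= 1/6 × 1/2
= 1/12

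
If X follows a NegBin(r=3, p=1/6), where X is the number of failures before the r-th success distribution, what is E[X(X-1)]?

E[X(X-1)] = E[X² - X] = E[X²] - E[X]
E[X] = 15
E[X²] = Var(X) + (E[X])² = 90 + (15)² = 315
E[X(X-1)] = 315 - 15 = 300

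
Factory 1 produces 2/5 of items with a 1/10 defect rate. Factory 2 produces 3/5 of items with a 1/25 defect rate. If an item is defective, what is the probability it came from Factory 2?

Using Bayes' theorem:
P(F1) = 2/5, P(D|F1) = 1/10
P(F2) = 3/5, P(D|F2) = 1/25
P(D) = P(D|F1)P(F1) + P(D|F2)P(F2)
     = \frac{8}{125}
P(F2|D) = P(D|F2)P(F2) / P(D)
= \frac{3}{8}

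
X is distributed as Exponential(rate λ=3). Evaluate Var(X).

For X ~ Exponential(rate λ=3):
Var(X) = \frac{1}{9}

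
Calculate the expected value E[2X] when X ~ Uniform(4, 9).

For X ~ Uniform(4, 9):
E[X] = \frac{13}{2}
E[2X] = 2 × E[X] + 0 = 13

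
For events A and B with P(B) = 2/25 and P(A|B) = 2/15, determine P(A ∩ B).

By definition, P(A|B) = P(A ∩ B) / P(B)
So P(A ∩ B) = P(A|B) × P(B)
= 2/15 × 2/25
= 4/375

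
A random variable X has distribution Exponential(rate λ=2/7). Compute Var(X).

For X ~ Exponential(rate λ=2/7):
Var(X) = \frac{49}{4}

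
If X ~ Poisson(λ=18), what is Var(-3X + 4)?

For X ~ Poisson(λ=18):
Var(X) = 18
Var(-3X + 4) = (-3)² × Var(X) = 9 × 18 = 162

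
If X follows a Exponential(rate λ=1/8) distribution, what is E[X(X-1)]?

E[X(X-1)] = E[X² - X] = E[X²] - E[X]
E[X] = 8
E[X²] = Var(X) + (E[X])² = 64 + (8)² = 128
E[X(X-1)] = 128 - 8 = 120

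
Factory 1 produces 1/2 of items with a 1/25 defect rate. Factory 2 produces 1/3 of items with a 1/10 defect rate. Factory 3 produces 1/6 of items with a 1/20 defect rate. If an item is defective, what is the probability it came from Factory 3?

Using Bayes' theorem:
P(F1) = 1/2, P(D|F1) = 1/25
P(F2) = 1/3, P(D|F2) = 1/10
P(F3) = 1/6, P(D|F3) = 1/20
P(D) = P(D|F1)P(F1) + P(D|F2)P(F2) + P(D|F3)P(F3)
     = \frac{37}{600}
P(F3|D) = P(D|F3)P(F3) / P(D)
= \frac{5}{37}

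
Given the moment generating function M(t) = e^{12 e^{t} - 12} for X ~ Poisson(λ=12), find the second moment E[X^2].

To find E[X^2], compute M^(2)(0):
M^(1)(t) = 12 e^{t} e^{12 e^{t} - 12}
M^(2)(t) = 144 e^{2 t} e^{12 e^{t} - 12} + 12 e^{t} e^{12 e^{t} - 12}
M^(2)(0) = 156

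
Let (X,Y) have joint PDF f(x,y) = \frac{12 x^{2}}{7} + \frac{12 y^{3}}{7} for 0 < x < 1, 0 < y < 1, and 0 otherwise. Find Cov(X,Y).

E[XY] = ∫∫ xy × f(x,y) dx dy = \frac{27}{70}
E[X] = \frac{9}{14}
E[Y] = \frac{22}{35}
Cov(X,Y) = E[XY] - E[X]E[Y] = - \frac{9}{490}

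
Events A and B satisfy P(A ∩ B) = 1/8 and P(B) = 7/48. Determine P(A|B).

P(A|B) = P(A ∩ B) / P(B)
= (1/8) / (7/48)
= 6/7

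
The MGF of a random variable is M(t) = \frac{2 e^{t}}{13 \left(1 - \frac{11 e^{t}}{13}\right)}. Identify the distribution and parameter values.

The MGF M(t) = \frac{2 e^{t}}{13 \left(1 - \frac{11 e^{t}}{13}\right)} is the standard form for the Geometric distribution.
Comparing with the known MGF formula identifies: Geometric(p=2/13), X = trial number of first success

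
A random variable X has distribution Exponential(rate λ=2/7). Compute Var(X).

For X ~ Exponential(rate λ=2/7):
Var(X) = \frac{49}{4}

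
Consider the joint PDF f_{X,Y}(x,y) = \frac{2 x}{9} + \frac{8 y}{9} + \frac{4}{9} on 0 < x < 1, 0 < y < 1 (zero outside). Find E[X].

E[X] = ∫_0^1 ∫_0^1 x × f(x,y) dy dx
= ∫_0^1 ∫_0^1 x × (\frac{2 x}{9} + \frac{8 y}{9} + \frac{4}{9}) dy dx
= \frac{14}{27}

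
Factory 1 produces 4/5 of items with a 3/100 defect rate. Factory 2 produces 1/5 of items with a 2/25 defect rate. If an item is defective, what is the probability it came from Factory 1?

Using Bayes' theorem:
P(F1) = 4/5, P(D|F1) = 3/100
P(F2) = 1/5, P(D|F2) = 2/25
P(D) = P(D|F1)P(F1) + P(D|F2)P(F2)
     = \frac{1}{25}
P(F1|D) = P(D|F1)P(F1) / P(D)
= \frac{3}{5}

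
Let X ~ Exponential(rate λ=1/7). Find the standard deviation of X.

For X ~ Exponential(rate λ=1/7):
Var(X) = 49
SD(X) = √(Var(X)) = √(49) = 7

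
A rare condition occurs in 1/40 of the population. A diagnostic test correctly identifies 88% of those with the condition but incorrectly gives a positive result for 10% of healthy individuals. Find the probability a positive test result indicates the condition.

Let D = the rare event, + = positive/flagged.
P(D) = 1/40
P(+|D) = 88/100 = 22/25
P(+|D') = 10/100 = 1/10
P(+) = P(+|D)P(D) + P(+|D')P(D')
     = \frac{22}{25} × \frac{1}{40} + \frac{1}{10} × \frac{39}{40}
     = \frac{239}{2000}
P(D|+) = P(+|D)P(D)/P(+) = \frac{44}{239}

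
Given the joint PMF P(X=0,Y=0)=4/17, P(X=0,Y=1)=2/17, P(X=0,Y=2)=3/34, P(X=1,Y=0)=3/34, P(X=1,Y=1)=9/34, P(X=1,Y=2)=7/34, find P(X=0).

P(X=0) = P(X=0,Y=0) + P(X=0,Y=1) + P(X=0,Y=2)
= 4/17 + 2/17 + 3/34
= 15/34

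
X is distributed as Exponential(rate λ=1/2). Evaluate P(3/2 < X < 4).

P(3/2 < X < 4) = ∫_{3/2}^{4} f(x) dx
where f(x) = \frac{e^{- \frac{x}{2}}}{2}
= - \frac{1}{e^{2}} + e^{- \frac{3}{4}}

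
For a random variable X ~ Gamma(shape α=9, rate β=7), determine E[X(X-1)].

E[X(X-1)] = E[X² - X] = E[X²] - E[X]
E[X] = \frac{9}{7}
E[X²] = Var(X) + (E[X])² = \frac{9}{49} + (\frac{9}{7})² = \frac{90}{49}
E[X(X-1)] = \frac{90}{49} - \frac{9}{7} = \frac{27}{49}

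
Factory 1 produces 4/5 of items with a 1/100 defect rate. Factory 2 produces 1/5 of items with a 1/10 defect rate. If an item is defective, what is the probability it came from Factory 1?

Using Bayes' theorem:
P(F1) = 4/5, P(D|F1) = 1/100
P(F2) = 1/5, P(D|F2) = 1/10
P(D) = P(D|F1)P(F1) + P(D|F2)P(F2)
     = \frac{7}{250}
P(F1|D) = P(D|F1)P(F1) / P(D)
= \frac{2}{7}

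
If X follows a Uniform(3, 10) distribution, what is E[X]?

For X ~ Uniform(3, 10), the expected value is:
E[X] = \frac{13}{2}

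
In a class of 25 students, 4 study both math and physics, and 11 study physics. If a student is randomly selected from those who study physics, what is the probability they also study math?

P(A ∩ B) = 4/25
P(B) = 11/25
P(A|B) = P(A ∩ B) / P(B) = (4/25) / (11/25) = 4/11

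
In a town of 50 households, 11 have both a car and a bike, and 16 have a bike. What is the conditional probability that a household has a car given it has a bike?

P(A ∩ B) = 11/50
P(B) = 16/50 = 8/25
P(A|B) = P(A ∩ B) / P(B) = (11/50) / (8/25) = 11/16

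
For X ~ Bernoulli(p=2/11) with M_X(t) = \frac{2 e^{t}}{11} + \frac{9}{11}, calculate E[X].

To find E[X], compute M^(1)(0):
M^(1)(t) = \frac{2 e^{t}}{11}
M^(1)(0) = \frac{2}{11}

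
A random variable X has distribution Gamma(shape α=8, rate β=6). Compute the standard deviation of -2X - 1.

For X ~ Gamma(shape α=8, rate β=6):
Var(X) = \frac{2}{9}
SD(X) = √(Var(X)) = √(\frac{2}{9}) = \frac{\sqrt{2}}{3}
SD(-2X - 1) = |-2| × SD(X) = 2 × \frac{\sqrt{2}}{3} = \frac{2 \sqrt{2}}{3}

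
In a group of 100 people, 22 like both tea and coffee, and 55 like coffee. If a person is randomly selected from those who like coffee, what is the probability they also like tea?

P(A ∩ B) = 22/100 = 11/50
P(B) = 55/100 = 11/20
P(A|B) = P(A ∩ B) / P(B) = (11/50) / (11/20) = 2/5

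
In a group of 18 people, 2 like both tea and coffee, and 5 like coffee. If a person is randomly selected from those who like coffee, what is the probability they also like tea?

P(A ∩ B) = 2/18 = 1/9
P(B) = 5/18
P(A|B) = P(A ∩ B) / P(B) = (1/9) / (5/18) = 2/5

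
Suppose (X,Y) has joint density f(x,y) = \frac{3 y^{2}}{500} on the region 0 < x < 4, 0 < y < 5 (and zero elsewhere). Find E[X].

f_X(x) = ∫_0^5 \frac{3 y^{2}}{500} dy = \frac{1}{4}
E[X] = ∫_0^4 x × (\frac{1}{4}) dx = 2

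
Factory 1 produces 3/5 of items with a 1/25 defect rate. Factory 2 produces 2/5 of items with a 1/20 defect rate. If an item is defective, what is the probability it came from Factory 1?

Using Bayes' theorem:
P(F1) = 3/5, P(D|F1) = 1/25
P(F2) = 2/5, P(D|F2) = 1/20
P(D) = P(D|F1)P(F1) + P(D|F2)P(F2)
     = \frac{11}{250}
P(F1|D) = P(D|F1)P(F1) / P(D)
= \frac{6}{11}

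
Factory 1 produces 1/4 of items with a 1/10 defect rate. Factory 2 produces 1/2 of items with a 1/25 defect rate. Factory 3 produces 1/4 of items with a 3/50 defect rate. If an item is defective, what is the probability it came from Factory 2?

Using Bayes' theorem:
P(F1) = 1/4, P(D|F1) = 1/10
P(F2) = 1/2, P(D|F2) = 1/25
P(F3) = 1/4, P(D|F3) = 3/50
P(D) = P(D|F1)P(F1) + P(D|F2)P(F2) + P(D|F3)P(F3)
     = \frac{3}{50}
P(F2|D) = P(D|F2)P(F2) / P(D)
= \frac{1}{3}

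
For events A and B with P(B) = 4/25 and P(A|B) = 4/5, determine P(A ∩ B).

By definition, P(A|B) = P(A ∩ B) / P(B)
So P(A ∩ B) = P(A|B) × P(B)
= 4/5 × 4/25
= 16/125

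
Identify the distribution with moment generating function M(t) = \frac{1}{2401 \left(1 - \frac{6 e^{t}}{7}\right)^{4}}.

The MGF M(t) = \frac{1}{2401 \left(1 - \frac{6 e^{t}}{7}\right)^{4}} is the standard form for the NegativeBinomial distribution.
Comparing with the known MGF formula identifies: NegBin(r=4, p=1/7), X = failures before r-th success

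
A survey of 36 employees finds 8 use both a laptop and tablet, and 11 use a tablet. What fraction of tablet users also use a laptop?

P(A ∩ B) = 8/36 = 2/9
P(B) = 11/36
P(A|B) = P(A ∩ B) / P(B) = (2/9) / (11/36) = 8/11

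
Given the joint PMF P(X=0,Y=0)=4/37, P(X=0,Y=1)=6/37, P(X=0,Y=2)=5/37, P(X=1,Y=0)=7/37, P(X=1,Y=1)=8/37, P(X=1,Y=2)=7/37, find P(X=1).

P(X=1) = P(X=1,Y=0) + P(X=1,Y=1) + P(X=1,Y=2)
= 7/37 + 8/37 + 7/37
= 22/37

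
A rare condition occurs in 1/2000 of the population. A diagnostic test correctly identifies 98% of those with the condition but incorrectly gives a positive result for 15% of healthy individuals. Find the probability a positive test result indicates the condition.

Let D = the rare event, + = positive/flagged.
P(D) = 1/2000
P(+|D) = 98/100 = 49/50
P(+|D') = 15/100 = 3/20
P(+) = P(+|D)P(D) + P(+|D')P(D')
     = \frac{49}{50} × \frac{1}{2000} + \frac{3}{20} × \frac{1999}{2000}
     = \frac{30083}{200000}
P(D|+) = P(+|D)P(D)/P(+) = \frac{98}{30083}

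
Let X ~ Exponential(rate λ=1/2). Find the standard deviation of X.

For X ~ Exponential(rate λ=1/2):
Var(X) = 4
SD(X) = √(Var(X)) = √(4) = 2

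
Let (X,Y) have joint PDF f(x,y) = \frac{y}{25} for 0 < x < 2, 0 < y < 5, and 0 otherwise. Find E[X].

f_X(x) = ∫_0^5 \frac{y}{25} dy = \frac{1}{2}
E[X] = ∫_0^2 x × (\frac{1}{2}) dx = 1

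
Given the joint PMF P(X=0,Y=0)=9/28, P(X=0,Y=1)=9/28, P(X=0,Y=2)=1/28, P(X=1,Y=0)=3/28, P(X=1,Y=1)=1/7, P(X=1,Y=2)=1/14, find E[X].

First find marginal of X:
P(X=0) = 19/28
P(X=1) = 9/28
E[X] = 0 × 19/28 + 1 × 9/28 = 9/28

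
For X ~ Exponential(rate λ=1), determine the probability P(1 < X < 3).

P(1 < X < 3) = ∫_{1}^{3} f(x) dx
where f(x) = e^{- x}
= - \frac{1 - e^{2}}{e^{3}}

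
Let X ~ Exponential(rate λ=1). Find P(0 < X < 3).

P(0 < X < 3) = ∫_{0}^{3} f(x) dx
where f(x) = e^{- x}
= 1 - e^{-3}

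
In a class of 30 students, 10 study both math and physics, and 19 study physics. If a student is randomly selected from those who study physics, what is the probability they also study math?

P(A ∩ B) = 10/30 = 1/3
P(B) = 19/30
P(A|B) = P(A ∩ B) / P(B) = (1/3) / (19/30) = 10/19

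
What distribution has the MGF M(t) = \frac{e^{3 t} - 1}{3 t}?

The MGF M(t) = \frac{e^{3 t} - 1}{3 t} is the standard form for the Uniform distribution.
Comparing with the known MGF formula identifies: Uniform(0, 3)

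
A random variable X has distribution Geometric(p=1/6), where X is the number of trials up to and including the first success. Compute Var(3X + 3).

For X ~ Geometric(p=1/6), where X is the number of trials up to and including the first success:
Var(X) = 30
Var(3X + 3) = (3)² × Var(X) = 9 × 30 = 270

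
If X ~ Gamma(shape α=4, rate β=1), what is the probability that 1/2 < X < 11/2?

P(1/2 < X < 11/2) = ∫_{1/2}^{11/2} f(x) dx
where f(x) = \frac{x^{3} e^{- x}}{6}
= \frac{-2369 + 79 e^{5}}{48 e^{\frac{11}{2}}}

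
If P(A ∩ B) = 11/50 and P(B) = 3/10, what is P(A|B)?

P(A|B) = P(A ∩ B) / P(B)
= (11/50) / (3/10)
= 11/15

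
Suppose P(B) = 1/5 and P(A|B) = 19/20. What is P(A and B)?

By definition, P(A|B) = P(A ∩ B) / P(B)
So P(A ∩ B) = P(A|B) × P(B)
= 19/20 × 1/5
= 19/100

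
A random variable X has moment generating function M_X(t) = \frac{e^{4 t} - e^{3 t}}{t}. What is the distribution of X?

The MGF M(t) = \frac{e^{4 t} - e^{3 t}}{t} is the standard form for the Uniform distribution.
Comparing with the known MGF formula identifies: Uniform(3, 4)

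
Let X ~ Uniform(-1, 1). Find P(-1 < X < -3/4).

P(-1 < X < -3/4) = ∫_{-1}^{-3/4} f(x) dx
where f(x) = \frac{1}{2}
= \frac{1}{8}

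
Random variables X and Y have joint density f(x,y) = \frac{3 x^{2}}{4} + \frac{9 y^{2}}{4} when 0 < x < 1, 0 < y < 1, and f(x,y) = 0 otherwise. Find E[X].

E[X] = ∫_0^1 ∫_0^1 x × f(x,y) dy dx
= ∫_0^1 ∫_0^1 x × (\frac{3 x^{2}}{4} + \frac{9 y^{2}}{4}) dy dx
= \frac{9}{16}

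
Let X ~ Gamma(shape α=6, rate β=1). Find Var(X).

For X ~ Gamma(shape α=6, rate β=1):
Var(X) = 6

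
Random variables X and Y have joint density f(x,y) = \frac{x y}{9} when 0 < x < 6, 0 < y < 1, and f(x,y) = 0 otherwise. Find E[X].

f_X(x) = ∫_0^1 \frac{x y}{9} dy = \frac{x}{18}
E[X] = ∫_0^6 x × (\frac{x}{18}) dx = 4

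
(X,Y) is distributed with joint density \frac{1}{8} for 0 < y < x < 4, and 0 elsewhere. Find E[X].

f_X(x) = ∫_0^x \frac{1}{8} dy = \frac{x}{8}
E[X] = ∫_0^4 x × (\frac{x}{8}) dx = \frac{8}{3}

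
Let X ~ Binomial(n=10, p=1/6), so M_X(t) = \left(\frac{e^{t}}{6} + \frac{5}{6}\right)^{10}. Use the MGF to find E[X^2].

To find E[X^2], compute M^(2)(0):
M^(1)(t) = \frac{5 \left(\frac{e^{t}}{6} + \frac{5}{6}\right)^{9} e^{t}}{3}
M^(2)(t) = \frac{5 \left(\frac{e^{t}}{6} + \frac{5}{6}\right)^{9} e^{t}}{3} + \frac{5 \left(\frac{e^{t}}{6} + \frac{5}{6}\right)^{8} e^{2 t}}{2}
M^(2)(0) = \frac{25}{6}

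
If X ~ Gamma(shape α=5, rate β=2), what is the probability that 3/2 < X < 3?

P(3/2 < X < 3) = ∫_{3/2}^{3} f(x) dx
where f(x) = \frac{4 x^{4} e^{- 2 x}}{3}
= \frac{-920 + 131 e^{3}}{8 e^{6}}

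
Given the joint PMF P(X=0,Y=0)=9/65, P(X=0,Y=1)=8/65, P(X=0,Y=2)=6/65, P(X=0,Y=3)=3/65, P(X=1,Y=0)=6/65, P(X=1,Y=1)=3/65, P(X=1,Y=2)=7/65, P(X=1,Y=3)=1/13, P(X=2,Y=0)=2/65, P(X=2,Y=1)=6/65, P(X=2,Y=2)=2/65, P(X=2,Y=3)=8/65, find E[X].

First find marginal of X:
P(X=0) = 2/5
P(X=1) = 21/65
P(X=2) = 18/65
E[X] = 0 × 2/5 + 1 × 21/65 + 2 × 18/65 = 57/65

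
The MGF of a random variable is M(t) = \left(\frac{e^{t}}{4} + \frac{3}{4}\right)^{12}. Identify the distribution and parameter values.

The MGF M(t) = \left(\frac{e^{t}}{4} + \frac{3}{4}\right)^{12} is the standard form for the Binomial distribution.
Comparing with the known MGF formula identifies: Binomial(n=12, p=1/4)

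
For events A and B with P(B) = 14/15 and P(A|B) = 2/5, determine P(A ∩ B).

By definition, P(A|B) = P(A ∩ B) / P(B)
So P(A ∩ B) = P(A|B) × P(B)
= 2/5 × 14/15
= 28/75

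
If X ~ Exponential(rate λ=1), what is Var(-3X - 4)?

For X ~ Exponential(rate λ=1):
Var(X) = 1
Var(-3X - 4) = (-3)² × Var(X) = 9 × 1 = 9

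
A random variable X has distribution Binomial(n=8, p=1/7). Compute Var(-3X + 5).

For X ~ Binomial(n=8, p=1/7):
Var(X) = \frac{48}{49}
Var(-3X + 5) = (-3)² × Var(X) = 9 × \frac{48}{49} = \frac{432}{49}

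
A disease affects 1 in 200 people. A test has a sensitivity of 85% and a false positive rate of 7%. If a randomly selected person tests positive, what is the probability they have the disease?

Let D = the rare event, + = positive/flagged.
P(D) = 1/200
P(+|D) = 85/100 = 17/20
P(+|D') = 7/100
P(+) = P(+|D)P(D) + P(+|D')P(D')
     = \frac{17}{20} × \frac{1}{200} + \frac{7}{100} × \frac{199}{200}
     = \frac{739}{10000}
P(D|+) = P(+|D)P(D)/P(+) = \frac{85}{1478}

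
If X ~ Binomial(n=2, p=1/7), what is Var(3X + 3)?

For X ~ Binomial(n=2, p=1/7):
Var(X) = \frac{12}{49}
Var(3X + 3) = (3)² × Var(X) = 9 × \frac{12}{49} = \frac{108}{49}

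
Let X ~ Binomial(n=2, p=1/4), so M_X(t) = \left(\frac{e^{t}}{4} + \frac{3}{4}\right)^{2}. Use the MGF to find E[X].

To find E[X], compute M^(1)(0):
M^(1)(t) = \frac{\left(\frac{e^{t}}{4} + \frac{3}{4}\right) e^{t}}{2}
M^(1)(0) = \frac{1}{2}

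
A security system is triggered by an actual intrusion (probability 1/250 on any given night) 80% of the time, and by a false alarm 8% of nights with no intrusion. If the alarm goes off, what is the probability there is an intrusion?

Let D = the rare event, + = positive/flagged.
P(D) = 1/250
P(+|D) = 80/100 = 4/5
P(+|D') = 8/100 = 2/25
P(+) = P(+|D)P(D) + P(+|D')P(D')
     = \frac{4}{5} × \frac{1}{250} + \frac{2}{25} × \frac{249}{250}
     = \frac{259}{3125}
P(D|+) = P(+|D)P(D)/P(+) = \frac{10}{259}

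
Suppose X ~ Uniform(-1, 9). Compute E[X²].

Using the identity E[X²] = Var(X) + (E[X])²:
E[X] = 4
Var(X) = \frac{25}{3}
E[X²] = \frac{25}{3} + (4)²
= \frac{73}{3}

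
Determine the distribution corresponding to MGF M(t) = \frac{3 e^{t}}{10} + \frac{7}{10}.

The MGF M(t) = \frac{3 e^{t}}{10} + \frac{7}{10} is the standard form for the Bernoulli distribution.
Comparing with the known MGF formula identifies: Bernoulli(p=3/10)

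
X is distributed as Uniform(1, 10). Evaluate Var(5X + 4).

For X ~ Uniform(1, 10):
Var(X) = \frac{27}{4}
Var(5X + 4) = (5)² × Var(X) = 25 × \frac{27}{4} = \frac{675}{4}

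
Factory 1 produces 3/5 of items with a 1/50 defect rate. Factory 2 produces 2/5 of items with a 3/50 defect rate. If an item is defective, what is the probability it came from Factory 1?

Using Bayes' theorem:
P(F1) = 3/5, P(D|F1) = 1/50
P(F2) = 2/5, P(D|F2) = 3/50
P(D) = P(D|F1)P(F1) + P(D|F2)P(F2)
     = \frac{9}{250}
P(F1|D) = P(D|F1)P(F1) / P(D)
= \frac{1}{3}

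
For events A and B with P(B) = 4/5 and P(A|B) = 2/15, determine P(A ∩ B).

By definition, P(A|B) = P(A ∩ B) / P(B)
So P(A ∩ B) = P(A|B) × P(B)
= 2/15 × 4/5
= 8/75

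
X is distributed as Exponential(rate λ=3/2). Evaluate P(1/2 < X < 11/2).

P(1/2 < X < 11/2) = ∫_{1/2}^{11/2} f(x) dx
where f(x) = \frac{3 e^{- \frac{3 x}{2}}}{2}
= - \frac{1 - e^{\frac{15}{2}}}{e^{\frac{33}{4}}}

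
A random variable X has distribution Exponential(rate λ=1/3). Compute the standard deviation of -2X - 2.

For X ~ Exponential(rate λ=1/3):
Var(X) = 9
SD(X) = √(Var(X)) = √(9) = 3
SD(-2X - 2) = |-2| × SD(X) = 2 × 3 = 6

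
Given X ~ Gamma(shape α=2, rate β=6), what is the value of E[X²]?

Using the identity E[X²] = Var(X) + (E[X])²:
E[X] = \frac{1}{3}
Var(X) = \frac{1}{18}
E[X²] = \frac{1}{18} + (\frac{1}{3})²
= \frac{1}{6}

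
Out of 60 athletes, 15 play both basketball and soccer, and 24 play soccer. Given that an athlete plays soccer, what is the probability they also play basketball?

P(A ∩ B) = 15/60 = 1/4
P(B) = 24/60 = 2/5
P(A|B) = P(A ∩ B) / P(B) = (1/4) / (2/5) = 5/8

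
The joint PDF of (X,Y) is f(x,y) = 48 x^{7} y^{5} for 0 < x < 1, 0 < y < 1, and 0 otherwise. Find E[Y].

E[Y] = ∫_0^1 ∫_0^1 y × f(x,y) dx dy
= \frac{6}{7}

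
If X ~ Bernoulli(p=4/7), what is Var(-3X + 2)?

For X ~ Bernoulli(p=4/7):
Var(X) = \frac{12}{49}
Var(-3X + 2) = (-3)² × Var(X) = 9 × \frac{12}{49} = \frac{108}{49}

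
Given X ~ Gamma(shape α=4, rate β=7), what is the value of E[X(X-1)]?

E[X(X-1)] = E[X² - X] = E[X²] - E[X]
E[X] = \frac{4}{7}
E[X²] = Var(X) + (E[X])² = \frac{4}{49} + (\frac{4}{7})² = \frac{20}{49}
E[X(X-1)] = \frac{20}{49} - \frac{4}{7} = - \frac{8}{49}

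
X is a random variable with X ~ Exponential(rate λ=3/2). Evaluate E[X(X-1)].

E[X(X-1)] = E[X² - X] = E[X²] - E[X]
E[X] = \frac{2}{3}
E[X²] = Var(X) + (E[X])² = \frac{4}{9} + (\frac{2}{3})² = \frac{8}{9}
E[X(X-1)] = \frac{8}{9} - \frac{2}{3} = \frac{2}{9}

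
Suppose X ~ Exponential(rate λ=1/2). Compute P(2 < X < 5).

P(2 < X < 5) = ∫_{2}^{5} f(x) dx
where f(x) = \frac{e^{- \frac{x}{2}}}{2}
= - \frac{1}{e^{\frac{5}{2}}} + e^{-1}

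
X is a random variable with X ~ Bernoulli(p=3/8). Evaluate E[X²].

Using the identity E[X²] = Var(X) + (E[X])²:
E[X] = \frac{3}{8}
Var(X) = \frac{15}{64}
E[X²] = \frac{15}{64} + (\frac{3}{8})²
= \frac{3}{8}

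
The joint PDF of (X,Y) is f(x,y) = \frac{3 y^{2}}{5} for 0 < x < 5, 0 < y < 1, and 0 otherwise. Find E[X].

f_X(x) = ∫_0^1 \frac{3 y^{2}}{5} dy = \frac{1}{5}
E[X] = ∫_0^5 x × (\frac{1}{5}) dx = \frac{5}{2}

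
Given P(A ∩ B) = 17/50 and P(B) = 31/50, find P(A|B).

P(A|B) = P(A ∩ B) / P(B)
= (17/50) / (31/50)
= 17/31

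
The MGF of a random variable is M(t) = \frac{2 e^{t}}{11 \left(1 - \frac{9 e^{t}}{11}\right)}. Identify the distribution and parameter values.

The MGF M(t) = \frac{2 e^{t}}{11 \left(1 - \frac{9 e^{t}}{11}\right)} is the standard form for the Geometric distribution.
Comparing with the known MGF formula identifies: Geometric(p=2/11), X = trial number of first success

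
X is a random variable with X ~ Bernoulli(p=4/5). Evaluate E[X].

For X ~ Bernoulli(p=4/5), the expected value is:
E[X] = \frac{4}{5}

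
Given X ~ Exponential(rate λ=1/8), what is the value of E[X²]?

Using the identity E[X²] = Var(X) + (E[X])²:
E[X] = 8
Var(X) = 64
E[X²] = 64 + (8)²
= 128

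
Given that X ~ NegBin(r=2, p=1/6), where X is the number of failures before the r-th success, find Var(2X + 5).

For X ~ NegBin(r=2, p=1/6), where X is the number of failures before the r-th success:
Var(X) = 60
Var(2X + 5) = (2)² × Var(X) = 4 × 60 = 240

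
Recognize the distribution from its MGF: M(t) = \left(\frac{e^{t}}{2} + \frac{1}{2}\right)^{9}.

The MGF M(t) = \left(\frac{e^{t}}{2} + \frac{1}{2}\right)^{9} is the standard form for the Binomial distribution.
Comparing with the known MGF formula identifies: Binomial(n=9, p=1/2)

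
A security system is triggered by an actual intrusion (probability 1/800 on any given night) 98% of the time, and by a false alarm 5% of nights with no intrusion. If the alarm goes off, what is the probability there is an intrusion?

Let D = the rare event, + = positive/flagged.
P(D) = 1/800
P(+|D) = 98/100 = 49/50
P(+|D') = 5/100 = 1/20
P(+) = P(+|D)P(D) + P(+|D')P(D')
     = \frac{49}{50} × \frac{1}{800} + \frac{1}{20} × \frac{799}{800}
     = \frac{4093}{80000}
P(D|+) = P(+|D)P(D)/P(+) = \frac{98}{4093}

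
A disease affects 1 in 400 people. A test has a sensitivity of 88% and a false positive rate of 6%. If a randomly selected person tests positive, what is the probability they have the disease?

Let D = the rare event, + = positive/flagged.
P(D) = 1/400
P(+|D) = 88/100 = 22/25
P(+|D') = 6/100 = 3/50
P(+) = P(+|D)P(D) + P(+|D')P(D')
     = \frac{22}{25} × \frac{1}{400} + \frac{3}{50} × \frac{399}{400}
     = \frac{1241}{20000}
P(D|+) = P(+|D)P(D)/P(+) = \frac{44}{1241}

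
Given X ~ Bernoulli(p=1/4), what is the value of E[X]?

For X ~ Bernoulli(p=1/4), the expected value is:
E[X] = \frac{1}{4}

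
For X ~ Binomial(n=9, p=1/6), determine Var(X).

For X ~ Binomial(n=9, p=1/6):
Var(X) = \frac{5}{4}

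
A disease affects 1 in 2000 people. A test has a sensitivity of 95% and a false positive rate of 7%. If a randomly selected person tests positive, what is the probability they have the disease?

Let D = the rare event, + = positive/flagged.
P(D) = 1/2000
P(+|D) = 95/100 = 19/20
P(+|D') = 7/100
P(+) = P(+|D)P(D) + P(+|D')P(D')
     = \frac{19}{20} × \frac{1}{2000} + \frac{7}{100} × \frac{1999}{2000}
     = \frac{1761}{25000}
P(D|+) = P(+|D)P(D)/P(+) = \frac{95}{14088}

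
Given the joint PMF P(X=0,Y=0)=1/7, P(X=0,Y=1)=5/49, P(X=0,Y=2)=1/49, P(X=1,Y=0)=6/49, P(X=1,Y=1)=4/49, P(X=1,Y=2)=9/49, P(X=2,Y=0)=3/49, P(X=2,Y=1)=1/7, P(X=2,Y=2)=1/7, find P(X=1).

P(X=1) = P(X=1,Y=0) + P(X=1,Y=1) + P(X=1,Y=2)
= 6/49 + 4/49 + 9/49
= 19/49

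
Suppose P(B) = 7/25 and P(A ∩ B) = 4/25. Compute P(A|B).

P(A|B) = P(A ∩ B) / P(B)
= (4/25) / (7/25)
= 4/7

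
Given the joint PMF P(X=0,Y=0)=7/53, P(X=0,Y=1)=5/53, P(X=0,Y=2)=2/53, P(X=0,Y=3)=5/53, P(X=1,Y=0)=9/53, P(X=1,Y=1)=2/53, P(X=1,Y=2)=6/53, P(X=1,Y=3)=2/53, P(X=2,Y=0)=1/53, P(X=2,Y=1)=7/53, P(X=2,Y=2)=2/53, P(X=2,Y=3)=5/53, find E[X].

First find marginal of X:
P(X=0) = 19/53
P(X=1) = 19/53
P(X=2) = 15/53
E[X] = 0 × 19/53 + 1 × 19/53 + 2 × 15/53 = 49/53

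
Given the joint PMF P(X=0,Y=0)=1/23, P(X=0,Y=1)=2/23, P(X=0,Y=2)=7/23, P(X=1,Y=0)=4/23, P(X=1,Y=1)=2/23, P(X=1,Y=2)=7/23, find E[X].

First find marginal of X:
P(X=0) = 10/23
P(X=1) = 13/23
E[X] = 0 × 10/23 + 1 × 13/23 = 13/23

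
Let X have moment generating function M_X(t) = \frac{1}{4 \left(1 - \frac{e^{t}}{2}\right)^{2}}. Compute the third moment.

To find E[X^3], compute M^(3)(0):
M^(1)(t) = \frac{e^{t}}{4 \left(1 - \frac{e^{t}}{2}\right)^{3}}
M^(2)(t) = \frac{e^{t}}{4 \left(1 - \frac{e^{t}}{2}\right)^{3}} + \frac{3 e^{2 t}}{8 \left(1 - \frac{e^{t}}{2}\right)^{4}}
M^(3)(t) = \frac{e^{t}}{4 \left(1 - \frac{e^{t}}{2}\right)^{3}} + \frac{9 e^{2 t}}{8 \left(1 - \frac{e^{t}}{2}\right)^{4}} + \frac{3 e^{3 t}}{4 \left(1 - \frac{e^{t}}{2}\right)^{5}}
M^(3)(0) = 44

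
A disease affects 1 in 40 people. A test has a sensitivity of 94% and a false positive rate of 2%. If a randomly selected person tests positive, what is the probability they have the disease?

Let D = the rare event, + = positive/flagged.
P(D) = 1/40
P(+|D) = 94/100 = 47/50
P(+|D') = 2/100 = 1/50
P(+) = P(+|D)P(D) + P(+|D')P(D')
     = \frac{47}{50} × \frac{1}{40} + \frac{1}{50} × \frac{39}{40}
     = \frac{43}{1000}
P(D|+) = P(+|D)P(D)/P(+) = \frac{47}{86}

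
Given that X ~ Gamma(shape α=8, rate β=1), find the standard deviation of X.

For X ~ Gamma(shape α=8, rate β=1):
Var(X) = 8
SD(X) = √(Var(X)) = √(8) = 2 \sqrt{2}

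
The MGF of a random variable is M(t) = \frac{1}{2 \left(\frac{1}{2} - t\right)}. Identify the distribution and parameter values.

The MGF M(t) = \frac{1}{2 \left(\frac{1}{2} - t\right)} is the standard form for the Exponential distribution.
Comparing with the known MGF formula identifies: Exponential(rate λ=1/2)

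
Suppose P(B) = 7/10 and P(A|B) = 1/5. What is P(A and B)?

By definition, P(A|B) = P(A ∩ B) / P(B)
So P(A ∩ B) = P(A|B) × P(B)
= 1/5 × 7/10
= 7/50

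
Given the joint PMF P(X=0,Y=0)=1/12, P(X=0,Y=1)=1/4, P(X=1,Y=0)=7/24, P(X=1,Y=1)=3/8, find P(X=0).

P(X=0) = P(X=0,Y=0) + P(X=0,Y=1)
= 1/12 + 1/4
= 1/3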